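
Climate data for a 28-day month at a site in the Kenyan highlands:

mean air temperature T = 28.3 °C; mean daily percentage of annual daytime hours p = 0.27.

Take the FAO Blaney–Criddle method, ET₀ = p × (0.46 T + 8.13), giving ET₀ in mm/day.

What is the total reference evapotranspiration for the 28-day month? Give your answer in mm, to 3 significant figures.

ET₀ = 0.27 × (0.46 × 28.3 + 8.13) = 0.27 × 21.148 = 5.7100 mm/d
Monthly total = 5.7100 × 28 = 159.880 mm

160 mm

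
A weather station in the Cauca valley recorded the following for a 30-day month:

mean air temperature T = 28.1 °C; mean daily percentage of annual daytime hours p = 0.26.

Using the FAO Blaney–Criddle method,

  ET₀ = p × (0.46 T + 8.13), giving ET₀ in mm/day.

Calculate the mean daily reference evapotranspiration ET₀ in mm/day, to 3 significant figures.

5.47 mm/day

ET₀ = 0.26 × (0.46 × 28.1 + 8.13) = 0.26 × 21.056 = 5.4746 mm/d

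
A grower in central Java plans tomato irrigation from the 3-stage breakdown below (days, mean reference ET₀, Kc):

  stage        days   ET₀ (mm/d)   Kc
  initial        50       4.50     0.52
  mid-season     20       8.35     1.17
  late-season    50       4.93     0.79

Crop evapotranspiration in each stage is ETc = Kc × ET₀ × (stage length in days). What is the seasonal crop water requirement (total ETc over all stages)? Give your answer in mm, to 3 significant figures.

initial: 0.52 × 4.50 × 50 = 117.00 mm
mid-season: 1.17 × 8.35 × 20 = 195.39 mm
late-season: 0.79 × 4.93 × 50 = 194.74 mm
Seasonal total = 507.13 mm

507 mm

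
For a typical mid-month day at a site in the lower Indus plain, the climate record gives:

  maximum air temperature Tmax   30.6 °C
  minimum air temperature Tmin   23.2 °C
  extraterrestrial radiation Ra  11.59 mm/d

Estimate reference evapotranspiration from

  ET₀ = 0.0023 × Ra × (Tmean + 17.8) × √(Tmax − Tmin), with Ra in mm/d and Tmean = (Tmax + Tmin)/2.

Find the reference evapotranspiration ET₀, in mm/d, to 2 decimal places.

Tmean = (30.6 + 23.2)/2 = 26.90 °C
ET₀ = 0.0023 × 11.59 × (26.90 + 17.8) × √7.4 = 0.0023 × 11.59 × 44.70 × 2.7203 = 3.2414 mm/d

3.24 mm/d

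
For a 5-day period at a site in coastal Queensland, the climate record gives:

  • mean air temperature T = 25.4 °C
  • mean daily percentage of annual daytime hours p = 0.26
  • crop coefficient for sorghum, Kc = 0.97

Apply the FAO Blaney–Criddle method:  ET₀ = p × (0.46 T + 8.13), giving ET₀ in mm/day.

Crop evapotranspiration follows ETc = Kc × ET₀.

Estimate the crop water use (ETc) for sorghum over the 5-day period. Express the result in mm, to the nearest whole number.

ET₀ = 0.26 × (0.46 × 25.4 + 8.13) = 0.26 × 19.814 = 5.1516 mm/d
ETc = Kc × ET₀ = 0.97 × 5.1516 = 4.9971 mm/d
Over 5 days: 4.9971 × 5 = 24.986 mm

25 mm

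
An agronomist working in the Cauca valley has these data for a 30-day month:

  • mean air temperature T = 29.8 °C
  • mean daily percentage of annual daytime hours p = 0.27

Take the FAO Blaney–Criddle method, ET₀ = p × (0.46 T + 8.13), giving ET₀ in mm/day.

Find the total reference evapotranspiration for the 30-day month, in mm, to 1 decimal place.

ET₀ = 0.27 × (0.46 × 29.8 + 8.13) = 0.27 × 21.838 = 5.8963 mm/d
Monthly total = 5.8963 × 30 = 176.889 mm

176.9 mm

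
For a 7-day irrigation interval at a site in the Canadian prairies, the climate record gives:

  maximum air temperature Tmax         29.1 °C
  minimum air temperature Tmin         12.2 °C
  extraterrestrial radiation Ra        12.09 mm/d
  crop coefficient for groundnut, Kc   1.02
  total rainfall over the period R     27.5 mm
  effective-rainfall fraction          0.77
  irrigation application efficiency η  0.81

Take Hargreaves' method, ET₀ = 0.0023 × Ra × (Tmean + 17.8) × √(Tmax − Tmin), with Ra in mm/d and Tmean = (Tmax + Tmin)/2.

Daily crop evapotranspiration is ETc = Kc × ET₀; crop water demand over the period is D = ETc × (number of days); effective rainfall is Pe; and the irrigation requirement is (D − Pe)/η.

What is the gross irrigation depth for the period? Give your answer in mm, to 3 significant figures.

Tmean = (29.1 + 12.2)/2 = 20.65 °C
ET₀ = 0.0023 × 12.09 × (20.65 + 17.8) × √16.9 = 0.0023 × 12.09 × 38.45 × 4.1110 = 4.3954 mm/d
ETc = Kc × ET₀ = 1.02 × 4.3954 = 4.4833 mm/d
Crop demand D = ETc × 7 d = 4.4833 × 7 = 31.383 mm
Pe = 0.77 × 27.5 = 21.175 mm
D − Pe = 31.383 − 21.175 = 10.208 mm
Gross irrigation = 10.208 / 0.81 = 12.602 mm

12.6 mm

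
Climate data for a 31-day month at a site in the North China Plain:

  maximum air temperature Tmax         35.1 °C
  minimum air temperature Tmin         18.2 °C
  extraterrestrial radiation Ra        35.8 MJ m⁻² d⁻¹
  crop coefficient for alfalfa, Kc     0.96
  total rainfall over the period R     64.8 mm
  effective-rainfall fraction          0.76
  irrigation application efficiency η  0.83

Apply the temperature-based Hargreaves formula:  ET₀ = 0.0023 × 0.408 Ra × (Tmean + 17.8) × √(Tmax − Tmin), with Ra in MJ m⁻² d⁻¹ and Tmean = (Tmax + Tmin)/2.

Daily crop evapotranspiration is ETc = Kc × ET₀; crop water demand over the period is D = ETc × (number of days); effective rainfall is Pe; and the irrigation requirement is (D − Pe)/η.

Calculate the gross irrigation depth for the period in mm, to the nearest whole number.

161 mm

Tmean = (35.1 + 18.2)/2 = 26.65 °C
0.408 Ra = 0.408 × 35.8 = 14.6064 mm/d equivalent
ET₀ = 0.0023 × 14.6064 × (26.65 + 17.8) × √16.9 = 0.0023 × 14.6064 × 44.45 × 4.1110 = 6.1389 mm/d
ETc = Kc × ET₀ = 0.96 × 6.1389 = 5.8933 mm/d
Crop demand D = ETc × 31 d = 5.8933 × 31 = 182.692 mm
Pe = 0.76 × 64.8 = 49.248 mm
D − Pe = 182.692 − 49.248 = 133.444 mm
Gross irrigation = 133.444 / 0.83 = 160.776 mm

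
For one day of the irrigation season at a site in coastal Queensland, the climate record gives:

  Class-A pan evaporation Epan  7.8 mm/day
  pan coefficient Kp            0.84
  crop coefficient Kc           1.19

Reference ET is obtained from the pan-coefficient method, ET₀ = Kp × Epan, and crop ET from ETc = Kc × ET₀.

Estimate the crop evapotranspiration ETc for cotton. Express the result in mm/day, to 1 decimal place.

ET₀ = 0.84 × 7.8 = 6.5520 mm/d
ETc = Kc × ET₀ = 1.19 × 6.5520 = 7.7969 mm/d

7.8 mm/day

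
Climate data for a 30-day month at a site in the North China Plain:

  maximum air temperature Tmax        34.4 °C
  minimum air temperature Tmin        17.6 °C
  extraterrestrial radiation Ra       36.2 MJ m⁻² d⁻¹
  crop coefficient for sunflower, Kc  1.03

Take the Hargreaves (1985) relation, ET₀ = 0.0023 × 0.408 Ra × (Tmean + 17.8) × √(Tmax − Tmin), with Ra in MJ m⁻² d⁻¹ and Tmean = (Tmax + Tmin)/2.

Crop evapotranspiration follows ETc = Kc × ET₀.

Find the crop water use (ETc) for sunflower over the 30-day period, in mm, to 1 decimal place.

Tmean = (34.4 + 17.6)/2 = 26.00 °C
0.408 Ra = 0.408 × 36.2 = 14.7696 mm/d equivalent
ET₀ = 0.0023 × 14.7696 × (26.00 + 17.8) × √16.8 = 0.0023 × 14.7696 × 43.80 × 4.0988 = 6.0986 mm/d
ETc = Kc × ET₀ = 1.03 × 6.0986 = 6.2816 mm/d
Over 30 days: 6.2816 × 30 = 188.448 mm

188.4 mm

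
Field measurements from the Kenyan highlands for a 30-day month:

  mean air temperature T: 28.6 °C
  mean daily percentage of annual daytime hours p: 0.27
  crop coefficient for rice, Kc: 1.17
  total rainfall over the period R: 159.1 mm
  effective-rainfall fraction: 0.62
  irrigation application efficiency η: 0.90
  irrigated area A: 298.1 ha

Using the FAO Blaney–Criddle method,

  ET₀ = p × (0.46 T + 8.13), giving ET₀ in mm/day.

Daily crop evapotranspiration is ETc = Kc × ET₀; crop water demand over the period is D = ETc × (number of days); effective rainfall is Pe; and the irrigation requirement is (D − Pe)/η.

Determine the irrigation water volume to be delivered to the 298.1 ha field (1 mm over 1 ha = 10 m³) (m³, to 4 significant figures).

341400 m³

ET₀ = 0.27 × (0.46 × 28.6 + 8.13) = 0.27 × 21.286 = 5.7472 mm/d
ETc = Kc × ET₀ = 1.17 × 5.7472 = 6.7242 mm/d
Crop demand D = ETc × 30 d = 6.7242 × 30 = 201.726 mm
Pe = 0.62 × 159.1 = 98.642 mm
D − Pe = 201.726 − 98.642 = 103.084 mm
Gross irrigation = 103.084 / 0.90 = 114.538 mm
Volume = 114.538 mm × 298.1 ha × 10 = 341437.8 m³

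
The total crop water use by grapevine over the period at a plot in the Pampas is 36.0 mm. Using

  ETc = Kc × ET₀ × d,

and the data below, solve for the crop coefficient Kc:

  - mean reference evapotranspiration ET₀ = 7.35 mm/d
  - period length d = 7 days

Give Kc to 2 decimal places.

ETc = Kc × ET₀ × d  ⇒  Kc = ETc / (ET₀ × d)
Kc = 36.0 / (7.35 × 7) = 36.0 / 51.45 = 0.6997

0.70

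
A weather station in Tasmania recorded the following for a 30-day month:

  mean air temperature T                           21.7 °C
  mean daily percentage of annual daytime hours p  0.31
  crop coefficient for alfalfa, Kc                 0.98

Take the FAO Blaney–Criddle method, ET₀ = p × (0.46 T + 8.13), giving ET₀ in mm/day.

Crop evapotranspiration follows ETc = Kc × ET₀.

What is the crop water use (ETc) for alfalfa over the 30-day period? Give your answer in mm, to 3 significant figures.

ET₀ = 0.31 × (0.46 × 21.7 + 8.13) = 0.31 × 18.112 = 5.6147 mm/d
ETc = Kc × ET₀ = 0.98 × 5.6147 = 5.5024 mm/d
Over 30 days: 5.5024 × 30 = 165.072 mm

165 mm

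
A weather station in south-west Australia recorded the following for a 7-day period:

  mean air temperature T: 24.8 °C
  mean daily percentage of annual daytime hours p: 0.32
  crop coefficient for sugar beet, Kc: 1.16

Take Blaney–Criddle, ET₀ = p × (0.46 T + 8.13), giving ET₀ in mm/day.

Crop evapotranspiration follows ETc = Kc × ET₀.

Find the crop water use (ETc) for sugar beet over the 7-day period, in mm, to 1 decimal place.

ET₀ = 0.32 × (0.46 × 24.8 + 8.13) = 0.32 × 19.538 = 6.2522 mm/d
ETc = Kc × ET₀ = 1.16 × 6.2522 = 7.2526 mm/d
Over 7 days: 7.2526 × 7 = 50.768 mm

50.8 mm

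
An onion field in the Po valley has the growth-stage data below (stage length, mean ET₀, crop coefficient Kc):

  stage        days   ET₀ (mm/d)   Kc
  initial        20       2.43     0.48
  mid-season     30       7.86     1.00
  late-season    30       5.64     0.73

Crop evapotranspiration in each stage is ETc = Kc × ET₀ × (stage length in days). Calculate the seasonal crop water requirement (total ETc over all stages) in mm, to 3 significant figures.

383 mm

initial: 0.48 × 2.43 × 20 = 23.33 mm
mid-season: 1.00 × 7.86 × 30 = 235.80 mm
late-season: 0.73 × 5.64 × 30 = 123.52 mm
Seasonal total = 382.65 mm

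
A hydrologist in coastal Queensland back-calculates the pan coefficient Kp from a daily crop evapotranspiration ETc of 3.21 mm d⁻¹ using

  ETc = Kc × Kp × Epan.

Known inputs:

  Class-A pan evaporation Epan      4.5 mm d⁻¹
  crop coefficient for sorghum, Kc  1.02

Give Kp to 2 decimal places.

0.70

ETc = Kc × Kp × Epan  ⇒  Kp = ETc / (Kc × Epan)
Kp = 3.21 / (1.02 × 4.5) = 3.21 / 4.590 = 0.6993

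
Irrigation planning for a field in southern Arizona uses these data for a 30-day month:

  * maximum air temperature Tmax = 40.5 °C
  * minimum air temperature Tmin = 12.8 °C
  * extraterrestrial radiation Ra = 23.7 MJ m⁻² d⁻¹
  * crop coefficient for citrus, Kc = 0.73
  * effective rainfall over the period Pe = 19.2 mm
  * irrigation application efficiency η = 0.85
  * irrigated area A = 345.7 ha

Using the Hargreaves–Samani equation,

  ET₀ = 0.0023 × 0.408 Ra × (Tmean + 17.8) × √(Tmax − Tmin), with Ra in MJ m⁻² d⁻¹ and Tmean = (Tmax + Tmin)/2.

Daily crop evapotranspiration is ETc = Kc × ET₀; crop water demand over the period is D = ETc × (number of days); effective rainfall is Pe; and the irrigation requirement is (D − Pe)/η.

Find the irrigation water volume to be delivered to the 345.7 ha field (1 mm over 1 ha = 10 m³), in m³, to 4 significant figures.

385300 m³

Tmean = (40.5 + 12.8)/2 = 26.65 °C
0.408 Ra = 0.408 × 23.7 = 9.6696 mm/d equivalent
ET₀ = 0.0023 × 9.6696 × (26.65 + 17.8) × √27.7 = 0.0023 × 9.6696 × 44.45 × 5.2631 = 5.2030 mm/d
ETc = Kc × ET₀ = 0.73 × 5.2030 = 3.7982 mm/d
Crop demand D = ETc × 30 d = 3.7982 × 30 = 113.946 mm
D − Pe = 113.946 − 19.2 = 94.746 mm
Gross irrigation = 94.746 / 0.85 = 111.466 mm
Volume = 111.466 mm × 345.7 ha × 10 = 385338.0 m³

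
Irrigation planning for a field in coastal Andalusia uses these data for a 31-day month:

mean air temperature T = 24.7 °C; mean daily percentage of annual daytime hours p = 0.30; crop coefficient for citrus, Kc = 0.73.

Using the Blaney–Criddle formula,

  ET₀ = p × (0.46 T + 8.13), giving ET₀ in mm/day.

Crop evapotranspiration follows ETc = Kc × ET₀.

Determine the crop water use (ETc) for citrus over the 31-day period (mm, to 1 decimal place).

ET₀ = 0.30 × (0.46 × 24.7 + 8.13) = 0.30 × 19.492 = 5.8476 mm/d
ETc = Kc × ET₀ = 0.73 × 5.8476 = 4.2687 mm/d
Over 31 days: 4.2687 × 31 = 132.330 mm

132.3 mm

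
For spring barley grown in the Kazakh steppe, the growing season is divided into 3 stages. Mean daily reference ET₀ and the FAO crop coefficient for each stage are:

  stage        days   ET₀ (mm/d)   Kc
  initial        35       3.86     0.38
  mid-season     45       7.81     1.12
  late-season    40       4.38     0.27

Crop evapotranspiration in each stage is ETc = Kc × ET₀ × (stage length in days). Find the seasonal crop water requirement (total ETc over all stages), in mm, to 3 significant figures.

492 mm

initial: 0.38 × 3.86 × 35 = 51.34 mm
mid-season: 1.12 × 7.81 × 45 = 393.62 mm
late-season: 0.27 × 4.38 × 40 = 47.30 mm
Seasonal total = 492.26 mm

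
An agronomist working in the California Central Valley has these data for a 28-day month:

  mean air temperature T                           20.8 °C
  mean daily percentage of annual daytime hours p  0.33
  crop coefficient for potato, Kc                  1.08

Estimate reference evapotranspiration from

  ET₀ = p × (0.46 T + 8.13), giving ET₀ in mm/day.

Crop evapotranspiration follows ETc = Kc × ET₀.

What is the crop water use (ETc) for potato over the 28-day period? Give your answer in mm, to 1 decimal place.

176.6 mm

ET₀ = 0.33 × (0.46 × 20.8 + 8.13) = 0.33 × 17.698 = 5.8403 mm/d
ETc = Kc × ET₀ = 1.08 × 5.8403 = 6.3075 mm/d
Over 28 days: 6.3075 × 28 = 176.610 mm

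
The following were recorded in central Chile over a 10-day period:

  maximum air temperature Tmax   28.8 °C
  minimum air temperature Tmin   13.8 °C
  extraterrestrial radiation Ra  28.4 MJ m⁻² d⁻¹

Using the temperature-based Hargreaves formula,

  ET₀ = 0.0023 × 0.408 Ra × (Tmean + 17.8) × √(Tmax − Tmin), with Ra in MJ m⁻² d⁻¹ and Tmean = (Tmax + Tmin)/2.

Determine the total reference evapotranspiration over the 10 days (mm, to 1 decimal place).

40.4 mm

Tmean = (28.8 + 13.8)/2 = 21.30 °C
0.408 Ra = 0.408 × 28.4 = 11.5872 mm/d equivalent
ET₀ = 0.0023 × 11.5872 × (21.30 + 17.8) × √15.0 = 0.0023 × 11.5872 × 39.10 × 3.8730 = 4.0358 mm/d
Over 10 days: 4.0358 × 10 = 40.358 mm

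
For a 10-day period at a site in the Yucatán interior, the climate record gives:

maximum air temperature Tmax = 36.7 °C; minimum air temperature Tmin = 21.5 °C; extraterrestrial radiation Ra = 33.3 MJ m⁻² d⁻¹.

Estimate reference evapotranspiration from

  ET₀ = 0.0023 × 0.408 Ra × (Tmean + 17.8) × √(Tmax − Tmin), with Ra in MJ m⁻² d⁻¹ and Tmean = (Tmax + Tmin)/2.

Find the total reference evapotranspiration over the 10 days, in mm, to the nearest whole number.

57 mm

Tmean = (36.7 + 21.5)/2 = 29.10 °C
0.408 Ra = 0.408 × 33.3 = 13.5864 mm/d equivalent
ET₀ = 0.0023 × 13.5864 × (29.10 + 17.8) × √15.2 = 0.0023 × 13.5864 × 46.90 × 3.8987 = 5.7138 mm/d
Over 10 days: 5.7138 × 10 = 57.138 mm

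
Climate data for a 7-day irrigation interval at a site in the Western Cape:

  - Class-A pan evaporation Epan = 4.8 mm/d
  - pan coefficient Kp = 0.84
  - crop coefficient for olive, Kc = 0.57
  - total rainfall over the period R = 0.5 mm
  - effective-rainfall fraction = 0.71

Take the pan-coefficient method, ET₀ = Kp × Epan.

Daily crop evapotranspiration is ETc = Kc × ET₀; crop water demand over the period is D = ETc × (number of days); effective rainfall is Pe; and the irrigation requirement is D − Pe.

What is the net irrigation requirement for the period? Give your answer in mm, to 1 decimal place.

ET₀ = 0.84 × 4.8 = 4.0320 mm/d
ETc = Kc × ET₀ = 0.57 × 4.0320 = 2.2982 mm/d
Crop demand D = ETc × 7 d = 2.2982 × 7 = 16.087 mm
Pe = 0.71 × 0.5 = 0.355 mm
D − Pe = 16.087 − 0.355 = 15.732 mm

15.7 mm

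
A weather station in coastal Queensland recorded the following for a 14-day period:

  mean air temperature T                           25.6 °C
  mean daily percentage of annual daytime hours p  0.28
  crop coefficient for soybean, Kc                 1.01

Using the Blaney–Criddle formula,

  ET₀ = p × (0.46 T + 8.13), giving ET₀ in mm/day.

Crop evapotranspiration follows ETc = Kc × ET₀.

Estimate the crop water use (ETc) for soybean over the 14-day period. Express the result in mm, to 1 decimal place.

ET₀ = 0.28 × (0.46 × 25.6 + 8.13) = 0.28 × 19.906 = 5.5737 mm/d
ETc = Kc × ET₀ = 1.01 × 5.5737 = 5.6294 mm/d
Over 14 days: 5.6294 × 14 = 78.812 mm

78.8 mm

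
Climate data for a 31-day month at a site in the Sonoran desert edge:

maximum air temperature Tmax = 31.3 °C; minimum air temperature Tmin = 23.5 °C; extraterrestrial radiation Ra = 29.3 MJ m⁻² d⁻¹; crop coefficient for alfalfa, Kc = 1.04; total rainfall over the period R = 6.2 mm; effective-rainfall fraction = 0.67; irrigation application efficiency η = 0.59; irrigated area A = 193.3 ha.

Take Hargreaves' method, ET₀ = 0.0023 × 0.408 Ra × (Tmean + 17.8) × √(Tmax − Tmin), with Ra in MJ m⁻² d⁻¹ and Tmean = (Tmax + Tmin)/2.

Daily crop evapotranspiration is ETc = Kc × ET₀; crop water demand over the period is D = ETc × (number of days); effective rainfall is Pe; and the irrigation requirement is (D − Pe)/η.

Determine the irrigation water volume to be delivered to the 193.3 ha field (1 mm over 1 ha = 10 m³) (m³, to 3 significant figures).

353000 m³

Tmean = (31.3 + 23.5)/2 = 27.40 °C
0.408 Ra = 0.408 × 29.3 = 11.9544 mm/d equivalent
ET₀ = 0.0023 × 11.9544 × (27.40 + 17.8) × √7.8 = 0.0023 × 11.9544 × 45.20 × 2.7928 = 3.4708 mm/d
ETc = Kc × ET₀ = 1.04 × 3.4708 = 3.6096 mm/d
Crop demand D = ETc × 31 d = 3.6096 × 31 = 111.898 mm
Pe = 0.67 × 6.2 = 4.154 mm
D − Pe = 111.898 − 4.154 = 107.744 mm
Gross irrigation = 107.744 / 0.59 = 182.617 mm
Volume = 182.617 mm × 193.3 ha × 10 = 352998.7 m³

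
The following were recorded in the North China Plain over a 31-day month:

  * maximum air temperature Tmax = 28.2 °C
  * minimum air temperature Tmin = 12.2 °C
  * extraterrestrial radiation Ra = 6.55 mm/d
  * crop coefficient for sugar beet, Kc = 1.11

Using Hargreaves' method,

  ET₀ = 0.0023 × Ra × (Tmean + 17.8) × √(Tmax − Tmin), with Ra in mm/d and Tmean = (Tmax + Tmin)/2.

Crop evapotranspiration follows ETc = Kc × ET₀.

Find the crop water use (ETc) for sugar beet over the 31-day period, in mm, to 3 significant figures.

78.8 mm

Tmean = (28.2 + 12.2)/2 = 20.20 °C
ET₀ = 0.0023 × 6.55 × (20.20 + 17.8) × √16.0 = 0.0023 × 6.55 × 38.00 × 4.0000 = 2.2899 mm/d
ETc = Kc × ET₀ = 1.11 × 2.2899 = 2.5418 mm/d
Over 31 days: 2.5418 × 31 = 78.796 mm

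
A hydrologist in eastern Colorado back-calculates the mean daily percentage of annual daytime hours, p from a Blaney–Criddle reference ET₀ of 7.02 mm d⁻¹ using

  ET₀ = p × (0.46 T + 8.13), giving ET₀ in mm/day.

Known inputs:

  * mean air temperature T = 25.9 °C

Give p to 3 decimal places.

p = ET₀ / (0.46 T + 8.13) = 7.02 / (0.46 × 25.9 + 8.13) = 7.02 / 20.044 = 0.3502

0.350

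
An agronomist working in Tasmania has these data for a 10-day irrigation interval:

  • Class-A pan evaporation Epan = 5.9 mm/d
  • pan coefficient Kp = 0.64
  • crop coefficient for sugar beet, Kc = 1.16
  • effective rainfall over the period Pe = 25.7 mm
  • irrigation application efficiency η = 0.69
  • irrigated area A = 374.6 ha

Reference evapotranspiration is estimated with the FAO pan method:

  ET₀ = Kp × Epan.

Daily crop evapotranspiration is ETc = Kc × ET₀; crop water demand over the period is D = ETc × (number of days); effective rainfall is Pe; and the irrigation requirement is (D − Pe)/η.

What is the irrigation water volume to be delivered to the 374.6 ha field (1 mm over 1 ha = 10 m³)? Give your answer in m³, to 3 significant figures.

98300 m³

ET₀ = 0.64 × 5.9 = 3.7760 mm/d
ETc = Kc × ET₀ = 1.16 × 3.7760 = 4.3802 mm/d
Crop demand D = ETc × 10 d = 4.3802 × 10 = 43.802 mm
D − Pe = 43.802 − 25.7 = 18.102 mm
Gross irrigation = 18.102 / 0.69 = 26.235 mm
Volume = 26.235 mm × 374.6 ha × 10 = 98276.3 m³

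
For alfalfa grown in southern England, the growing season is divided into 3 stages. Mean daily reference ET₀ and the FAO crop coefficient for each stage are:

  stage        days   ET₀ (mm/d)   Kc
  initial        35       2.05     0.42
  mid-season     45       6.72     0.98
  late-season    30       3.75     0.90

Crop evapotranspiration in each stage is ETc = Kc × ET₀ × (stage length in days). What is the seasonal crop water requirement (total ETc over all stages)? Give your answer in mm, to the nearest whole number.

428 mm

initial: 0.42 × 2.05 × 35 = 30.14 mm
mid-season: 0.98 × 6.72 × 45 = 296.35 mm
late-season: 0.90 × 3.75 × 30 = 101.25 mm
Seasonal total = 427.74 mm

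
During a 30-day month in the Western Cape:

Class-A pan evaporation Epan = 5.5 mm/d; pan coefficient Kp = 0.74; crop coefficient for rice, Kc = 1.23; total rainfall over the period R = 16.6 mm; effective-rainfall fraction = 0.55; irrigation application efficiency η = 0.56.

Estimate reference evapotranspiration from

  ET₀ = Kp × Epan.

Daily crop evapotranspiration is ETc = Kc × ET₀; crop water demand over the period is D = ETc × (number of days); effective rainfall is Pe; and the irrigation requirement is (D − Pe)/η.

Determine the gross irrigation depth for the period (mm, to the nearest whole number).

ET₀ = 0.74 × 5.5 = 4.0700 mm/d
ETc = Kc × ET₀ = 1.23 × 4.0700 = 5.0061 mm/d
Crop demand D = ETc × 30 d = 5.0061 × 30 = 150.183 mm
Pe = 0.55 × 16.6 = 9.130 mm
D − Pe = 150.183 − 9.130 = 141.053 mm
Gross irrigation = 141.053 / 0.56 = 251.880 mm

252 mm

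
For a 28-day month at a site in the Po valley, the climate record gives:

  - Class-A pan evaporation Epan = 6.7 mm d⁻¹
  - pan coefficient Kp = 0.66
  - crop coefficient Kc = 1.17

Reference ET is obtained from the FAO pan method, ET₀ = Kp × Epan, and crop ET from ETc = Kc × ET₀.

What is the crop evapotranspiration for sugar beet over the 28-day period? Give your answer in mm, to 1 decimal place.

ET₀ = 0.66 × 6.7 = 4.4220 mm/d
ETc = Kc × ET₀ = 1.17 × 4.4220 = 5.1737 mm/d
Over 28 days: 5.1737 × 28 = 144.864 mm

144.9 mm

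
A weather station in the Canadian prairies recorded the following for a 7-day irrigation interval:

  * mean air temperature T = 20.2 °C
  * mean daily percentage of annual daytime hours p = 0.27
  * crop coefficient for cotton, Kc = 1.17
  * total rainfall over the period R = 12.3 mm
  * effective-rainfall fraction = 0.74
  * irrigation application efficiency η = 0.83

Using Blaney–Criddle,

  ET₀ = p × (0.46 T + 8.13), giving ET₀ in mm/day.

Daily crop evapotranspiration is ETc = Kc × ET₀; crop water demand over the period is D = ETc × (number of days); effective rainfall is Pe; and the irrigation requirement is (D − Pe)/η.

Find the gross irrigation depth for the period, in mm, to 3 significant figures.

35.4 mm

ET₀ = 0.27 × (0.46 × 20.2 + 8.13) = 0.27 × 17.422 = 4.7039 mm/d
ETc = Kc × ET₀ = 1.17 × 4.7039 = 5.5036 mm/d
Crop demand D = ETc × 7 d = 5.5036 × 7 = 38.525 mm
Pe = 0.74 × 12.3 = 9.102 mm
D − Pe = 38.525 − 9.102 = 29.423 mm
Gross irrigation = 29.423 / 0.83 = 35.449 mm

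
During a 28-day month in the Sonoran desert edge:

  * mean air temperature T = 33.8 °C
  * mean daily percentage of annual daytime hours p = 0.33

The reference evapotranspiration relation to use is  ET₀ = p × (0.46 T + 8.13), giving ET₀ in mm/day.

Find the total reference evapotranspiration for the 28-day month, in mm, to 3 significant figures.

ET₀ = 0.33 × (0.46 × 33.8 + 8.13) = 0.33 × 23.678 = 7.8137 mm/d
Monthly total = 7.8137 × 28 = 218.784 mm

219 mm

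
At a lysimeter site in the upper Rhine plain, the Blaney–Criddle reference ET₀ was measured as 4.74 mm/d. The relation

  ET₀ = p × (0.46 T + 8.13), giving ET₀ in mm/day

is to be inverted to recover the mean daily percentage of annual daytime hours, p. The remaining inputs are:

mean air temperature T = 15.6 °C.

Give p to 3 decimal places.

p = ET₀ / (0.46 T + 8.13) = 4.74 / (0.46 × 15.6 + 8.13) = 4.74 / 15.306 = 0.3097

0.310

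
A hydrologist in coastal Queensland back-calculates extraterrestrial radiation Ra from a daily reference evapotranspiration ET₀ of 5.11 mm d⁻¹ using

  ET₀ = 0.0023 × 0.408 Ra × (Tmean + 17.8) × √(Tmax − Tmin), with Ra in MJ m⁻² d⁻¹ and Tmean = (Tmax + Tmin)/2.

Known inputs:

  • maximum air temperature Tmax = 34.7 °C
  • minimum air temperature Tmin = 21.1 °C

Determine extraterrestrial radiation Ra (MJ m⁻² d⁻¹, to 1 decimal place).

32.3 MJ m⁻² d⁻¹

Tmean = (34.7+21.1)/2 = 27.90 °C; ΔT = 13.6
Ra = ET₀ / [0.0023 × 0.408 × (Tmean+17.8) × √ΔT]
   = 5.11 / (0.0023 × 0.408 × 45.70 × 3.6878) = 32.311 MJ m⁻² d⁻¹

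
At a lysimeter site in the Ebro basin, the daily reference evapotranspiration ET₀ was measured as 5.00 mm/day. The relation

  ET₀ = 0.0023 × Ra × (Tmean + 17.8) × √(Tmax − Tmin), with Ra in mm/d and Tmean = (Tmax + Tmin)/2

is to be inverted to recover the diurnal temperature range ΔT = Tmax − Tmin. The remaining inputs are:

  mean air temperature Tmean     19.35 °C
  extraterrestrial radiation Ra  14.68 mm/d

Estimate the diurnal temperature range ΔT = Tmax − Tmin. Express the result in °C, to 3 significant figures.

√ΔT = ET₀ / [0.0023 × Ra × (Tmean+17.8)] = 5.00 / (0.0023 × 14.68 × 37.15) = 3.9862
ΔT = 3.9862² = 15.890 °C

15.9 °C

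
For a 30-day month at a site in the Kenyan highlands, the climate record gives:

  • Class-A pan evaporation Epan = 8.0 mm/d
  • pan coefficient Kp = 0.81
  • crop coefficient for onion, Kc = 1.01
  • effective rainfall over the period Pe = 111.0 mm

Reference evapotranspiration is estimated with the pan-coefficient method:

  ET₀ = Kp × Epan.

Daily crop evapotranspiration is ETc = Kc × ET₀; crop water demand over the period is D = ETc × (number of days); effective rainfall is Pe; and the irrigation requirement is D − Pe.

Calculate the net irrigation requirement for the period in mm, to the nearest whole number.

ET₀ = 0.81 × 8.0 = 6.4800 mm/d
ETc = Kc × ET₀ = 1.01 × 6.4800 = 6.5448 mm/d
Crop demand D = ETc × 30 d = 6.5448 × 30 = 196.344 mm
D − Pe = 196.344 − 111.0 = 85.344 mm

85 mm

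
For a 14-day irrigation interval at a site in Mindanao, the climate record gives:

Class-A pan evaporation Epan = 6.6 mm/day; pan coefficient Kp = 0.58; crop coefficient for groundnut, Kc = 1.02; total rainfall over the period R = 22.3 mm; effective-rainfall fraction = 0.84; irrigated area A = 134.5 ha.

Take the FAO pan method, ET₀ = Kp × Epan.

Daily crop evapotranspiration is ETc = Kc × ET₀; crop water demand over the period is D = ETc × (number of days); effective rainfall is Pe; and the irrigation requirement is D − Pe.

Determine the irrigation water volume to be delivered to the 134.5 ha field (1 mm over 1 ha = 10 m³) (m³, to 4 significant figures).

48330 m³

ET₀ = 0.58 × 6.6 = 3.8280 mm/d
ETc = Kc × ET₀ = 1.02 × 3.8280 = 3.9046 mm/d
Crop demand D = ETc × 14 d = 3.9046 × 14 = 54.664 mm
Pe = 0.84 × 22.3 = 18.732 mm
D − Pe = 54.664 − 18.732 = 35.932 mm
Volume = 35.932 mm × 134.5 ha × 10 = 48328.5 m³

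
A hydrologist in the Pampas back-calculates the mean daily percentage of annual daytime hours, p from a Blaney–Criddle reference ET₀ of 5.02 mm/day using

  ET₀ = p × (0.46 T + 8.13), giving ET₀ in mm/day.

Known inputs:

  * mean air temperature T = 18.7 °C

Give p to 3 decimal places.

p = ET₀ / (0.46 T + 8.13) = 5.02 / (0.46 × 18.7 + 8.13) = 5.02 / 16.732 = 0.3000

0.300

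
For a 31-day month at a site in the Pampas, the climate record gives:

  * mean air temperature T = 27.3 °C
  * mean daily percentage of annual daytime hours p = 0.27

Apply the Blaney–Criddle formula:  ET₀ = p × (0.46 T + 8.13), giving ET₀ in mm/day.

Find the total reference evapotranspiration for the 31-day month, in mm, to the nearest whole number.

ET₀ = 0.27 × (0.46 × 27.3 + 8.13) = 0.27 × 20.688 = 5.5858 mm/d
Monthly total = 5.5858 × 31 = 173.160 mm

173 mm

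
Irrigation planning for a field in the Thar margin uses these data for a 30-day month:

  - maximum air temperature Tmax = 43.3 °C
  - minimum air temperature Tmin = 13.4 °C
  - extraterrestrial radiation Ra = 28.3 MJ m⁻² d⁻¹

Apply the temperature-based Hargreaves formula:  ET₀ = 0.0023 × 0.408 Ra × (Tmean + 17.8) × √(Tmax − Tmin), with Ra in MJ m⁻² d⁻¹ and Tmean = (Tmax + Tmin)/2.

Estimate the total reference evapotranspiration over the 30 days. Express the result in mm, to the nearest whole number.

Tmean = (43.3 + 13.4)/2 = 28.35 °C
0.408 Ra = 0.408 × 28.3 = 11.5464 mm/d equivalent
ET₀ = 0.0023 × 11.5464 × (28.35 + 17.8) × √29.9 = 0.0023 × 11.5464 × 46.15 × 5.4681 = 6.7017 mm/d
Over 30 days: 6.7017 × 30 = 201.051 mm

201 mm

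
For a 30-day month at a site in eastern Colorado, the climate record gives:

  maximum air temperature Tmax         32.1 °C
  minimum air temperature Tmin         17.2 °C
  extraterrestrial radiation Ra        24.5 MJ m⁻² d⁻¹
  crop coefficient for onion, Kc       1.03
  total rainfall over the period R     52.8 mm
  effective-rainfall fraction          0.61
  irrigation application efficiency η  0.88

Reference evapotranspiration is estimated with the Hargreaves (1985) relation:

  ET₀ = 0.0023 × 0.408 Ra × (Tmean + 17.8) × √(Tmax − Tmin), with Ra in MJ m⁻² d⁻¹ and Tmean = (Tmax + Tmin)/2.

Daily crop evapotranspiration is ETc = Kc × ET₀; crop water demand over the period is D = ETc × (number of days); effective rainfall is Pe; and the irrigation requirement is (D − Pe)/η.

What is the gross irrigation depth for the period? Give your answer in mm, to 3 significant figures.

95.7 mm

Tmean = (32.1 + 17.2)/2 = 24.65 °C
0.408 Ra = 0.408 × 24.5 = 9.9960 mm/d equivalent
ET₀ = 0.0023 × 9.9960 × (24.65 + 17.8) × √14.9 = 0.0023 × 9.9960 × 42.45 × 3.8601 = 3.7673 mm/d
ETc = Kc × ET₀ = 1.03 × 3.7673 = 3.8803 mm/d
Crop demand D = ETc × 30 d = 3.8803 × 30 = 116.409 mm
Pe = 0.61 × 52.8 = 32.208 mm
D − Pe = 116.409 − 32.208 = 84.201 mm
Gross irrigation = 84.201 / 0.88 = 95.683 mm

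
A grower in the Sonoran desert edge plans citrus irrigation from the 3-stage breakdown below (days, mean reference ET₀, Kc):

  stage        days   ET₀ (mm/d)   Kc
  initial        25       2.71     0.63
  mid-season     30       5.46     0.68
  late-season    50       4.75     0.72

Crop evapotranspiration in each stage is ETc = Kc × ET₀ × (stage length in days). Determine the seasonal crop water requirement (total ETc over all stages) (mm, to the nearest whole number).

325 mm

initial: 0.63 × 2.71 × 25 = 42.68 mm
mid-season: 0.68 × 5.46 × 30 = 111.38 mm
late-season: 0.72 × 4.75 × 50 = 171.00 mm
Seasonal total = 325.06 mm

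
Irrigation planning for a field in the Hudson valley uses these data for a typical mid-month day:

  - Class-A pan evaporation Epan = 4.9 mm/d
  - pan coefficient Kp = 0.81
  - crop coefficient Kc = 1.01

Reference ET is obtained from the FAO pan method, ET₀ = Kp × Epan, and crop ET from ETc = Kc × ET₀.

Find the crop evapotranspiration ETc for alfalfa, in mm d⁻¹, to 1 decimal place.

ET₀ = 0.81 × 4.9 = 3.9690 mm/d
ETc = Kc × ET₀ = 1.01 × 3.9690 = 4.0087 mm/d

4.0 mm d⁻¹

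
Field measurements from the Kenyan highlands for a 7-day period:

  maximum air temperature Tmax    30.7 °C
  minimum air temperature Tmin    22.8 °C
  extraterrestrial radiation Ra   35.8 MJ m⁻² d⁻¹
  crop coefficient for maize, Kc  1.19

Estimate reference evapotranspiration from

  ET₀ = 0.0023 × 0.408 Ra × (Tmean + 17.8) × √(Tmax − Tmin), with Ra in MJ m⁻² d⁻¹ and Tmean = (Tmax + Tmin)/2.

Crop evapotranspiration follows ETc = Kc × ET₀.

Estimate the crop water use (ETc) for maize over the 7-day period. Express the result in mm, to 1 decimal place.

35.0 mm

Tmean = (30.7 + 22.8)/2 = 26.75 °C
0.408 Ra = 0.408 × 35.8 = 14.6064 mm/d equivalent
ET₀ = 0.0023 × 14.6064 × (26.75 + 17.8) × √7.9 = 0.0023 × 14.6064 × 44.55 × 2.8107 = 4.2066 mm/d
ETc = Kc × ET₀ = 1.19 × 4.2066 = 5.0059 mm/d
Over 7 days: 5.0059 × 7 = 35.041 mm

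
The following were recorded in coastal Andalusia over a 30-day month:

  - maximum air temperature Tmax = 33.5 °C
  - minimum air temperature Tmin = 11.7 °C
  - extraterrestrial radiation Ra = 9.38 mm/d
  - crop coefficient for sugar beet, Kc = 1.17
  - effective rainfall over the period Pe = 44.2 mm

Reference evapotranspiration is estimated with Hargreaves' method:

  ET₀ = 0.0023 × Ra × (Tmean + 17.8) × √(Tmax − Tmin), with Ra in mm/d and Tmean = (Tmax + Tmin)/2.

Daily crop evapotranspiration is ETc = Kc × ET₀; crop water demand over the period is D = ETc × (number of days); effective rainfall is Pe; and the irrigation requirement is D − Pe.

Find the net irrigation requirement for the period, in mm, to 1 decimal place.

98.6 mm

Tmean = (33.5 + 11.7)/2 = 22.60 °C
ET₀ = 0.0023 × 9.38 × (22.60 + 17.8) × √21.8 = 0.0023 × 9.38 × 40.40 × 4.6690 = 4.0695 mm/d
ETc = Kc × ET₀ = 1.17 × 4.0695 = 4.7613 mm/d
Crop demand D = ETc × 30 d = 4.7613 × 30 = 142.839 mm
D − Pe = 142.839 − 44.2 = 98.639 mm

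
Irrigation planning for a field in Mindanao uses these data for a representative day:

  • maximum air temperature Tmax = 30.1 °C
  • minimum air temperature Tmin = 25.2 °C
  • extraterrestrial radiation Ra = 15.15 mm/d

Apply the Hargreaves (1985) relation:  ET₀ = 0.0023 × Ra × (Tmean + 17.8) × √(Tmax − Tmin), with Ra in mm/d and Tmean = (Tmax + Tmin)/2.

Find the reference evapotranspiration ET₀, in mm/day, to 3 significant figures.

3.51 mm/day

Tmean = (30.1 + 25.2)/2 = 27.65 °C
ET₀ = 0.0023 × 15.15 × (27.65 + 17.8) × √4.9 = 0.0023 × 15.15 × 45.45 × 2.2136 = 3.5057 mm/d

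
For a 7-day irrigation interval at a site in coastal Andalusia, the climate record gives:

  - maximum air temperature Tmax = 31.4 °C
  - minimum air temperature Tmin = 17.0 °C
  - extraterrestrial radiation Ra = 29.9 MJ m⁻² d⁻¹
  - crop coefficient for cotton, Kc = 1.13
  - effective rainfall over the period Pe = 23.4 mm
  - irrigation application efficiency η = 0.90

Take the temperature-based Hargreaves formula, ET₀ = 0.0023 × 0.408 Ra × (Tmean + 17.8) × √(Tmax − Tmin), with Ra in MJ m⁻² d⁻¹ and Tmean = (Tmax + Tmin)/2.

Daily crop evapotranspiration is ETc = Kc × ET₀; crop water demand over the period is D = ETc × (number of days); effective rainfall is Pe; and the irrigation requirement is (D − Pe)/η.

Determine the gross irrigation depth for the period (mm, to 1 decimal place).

13.3 mm

Tmean = (31.4 + 17.0)/2 = 24.20 °C
0.408 Ra = 0.408 × 29.9 = 12.1992 mm/d equivalent
ET₀ = 0.0023 × 12.1992 × (24.20 + 17.8) × √14.4 = 0.0023 × 12.1992 × 42.00 × 3.7947 = 4.4718 mm/d
ETc = Kc × ET₀ = 1.13 × 4.4718 = 5.0531 mm/d
Crop demand D = ETc × 7 d = 5.0531 × 7 = 35.372 mm
D − Pe = 35.372 − 23.4 = 11.972 mm
Gross irrigation = 11.972 / 0.90 = 13.302 mm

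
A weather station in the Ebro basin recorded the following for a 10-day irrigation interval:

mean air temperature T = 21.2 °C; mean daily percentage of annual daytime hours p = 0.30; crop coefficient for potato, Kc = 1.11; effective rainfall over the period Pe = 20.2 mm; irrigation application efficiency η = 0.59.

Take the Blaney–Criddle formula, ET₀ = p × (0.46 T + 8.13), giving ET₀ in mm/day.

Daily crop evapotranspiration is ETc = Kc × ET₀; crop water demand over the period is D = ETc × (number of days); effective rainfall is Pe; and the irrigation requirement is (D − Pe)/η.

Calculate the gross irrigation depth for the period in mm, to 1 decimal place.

66.7 mm

ET₀ = 0.30 × (0.46 × 21.2 + 8.13) = 0.30 × 17.882 = 5.3646 mm/d
ETc = Kc × ET₀ = 1.11 × 5.3646 = 5.9547 mm/d
Crop demand D = ETc × 10 d = 5.9547 × 10 = 59.547 mm
D − Pe = 59.547 − 20.2 = 39.347 mm
Gross irrigation = 39.347 / 0.59 = 66.690 mm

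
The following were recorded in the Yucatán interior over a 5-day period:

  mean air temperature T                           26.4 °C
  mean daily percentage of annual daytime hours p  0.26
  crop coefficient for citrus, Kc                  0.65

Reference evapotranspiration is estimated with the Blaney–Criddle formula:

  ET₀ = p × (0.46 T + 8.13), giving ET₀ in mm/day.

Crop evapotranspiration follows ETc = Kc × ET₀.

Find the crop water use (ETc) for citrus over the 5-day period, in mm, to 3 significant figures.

17.1 mm

ET₀ = 0.26 × (0.46 × 26.4 + 8.13) = 0.26 × 20.274 = 5.2712 mm/d
ETc = Kc × ET₀ = 0.65 × 5.2712 = 3.4263 mm/d
Over 5 days: 3.4263 × 5 = 17.132 mm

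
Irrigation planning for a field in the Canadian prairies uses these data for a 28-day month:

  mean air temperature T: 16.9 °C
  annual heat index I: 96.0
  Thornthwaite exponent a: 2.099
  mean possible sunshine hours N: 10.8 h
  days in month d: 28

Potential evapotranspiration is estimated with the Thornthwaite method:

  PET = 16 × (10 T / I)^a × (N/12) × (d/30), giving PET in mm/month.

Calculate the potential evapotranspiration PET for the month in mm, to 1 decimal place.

44.1 mm

10T/I = 10 × 16.9 / 96.0 = 1.7604
(10T/I)^a = 1.7604^2.099 = 3.2775
Uncorrected PET = 16 × 3.2775 = 52.440 mm
Correction = (N/12)(d/30) = (10.8/12)(28/30) = 0.8400
PET = 52.440 × 0.8400 = 44.050 mm/month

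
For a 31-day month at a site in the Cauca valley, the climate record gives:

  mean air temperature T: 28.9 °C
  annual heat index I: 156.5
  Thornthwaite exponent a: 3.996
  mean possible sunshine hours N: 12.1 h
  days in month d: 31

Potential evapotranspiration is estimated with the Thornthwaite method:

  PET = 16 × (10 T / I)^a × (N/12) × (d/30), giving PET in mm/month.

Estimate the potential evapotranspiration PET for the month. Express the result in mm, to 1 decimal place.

10T/I = 10 × 28.9 / 156.5 = 1.8466
(10T/I)^a = 1.8466^3.996 = 11.5991
Uncorrected PET = 16 × 11.5991 = 185.586 mm
Correction = (N/12)(d/30) = (12.1/12)(31/30) = 1.0419
PET = 185.586 × 1.0419 = 193.362 mm/month

193.4 mm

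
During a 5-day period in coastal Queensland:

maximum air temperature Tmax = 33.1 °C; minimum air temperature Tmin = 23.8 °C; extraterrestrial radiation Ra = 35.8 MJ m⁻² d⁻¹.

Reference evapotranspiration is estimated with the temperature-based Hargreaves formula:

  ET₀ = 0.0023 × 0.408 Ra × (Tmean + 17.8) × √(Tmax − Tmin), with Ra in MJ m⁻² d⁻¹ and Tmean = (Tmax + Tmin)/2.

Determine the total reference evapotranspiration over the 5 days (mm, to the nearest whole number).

Tmean = (33.1 + 23.8)/2 = 28.45 °C
0.408 Ra = 0.408 × 35.8 = 14.6064 mm/d equivalent
ET₀ = 0.0023 × 14.6064 × (28.45 + 17.8) × √9.3 = 0.0023 × 14.6064 × 46.25 × 3.0496 = 4.7383 mm/d
Over 5 days: 4.7383 × 5 = 23.692 mm

24 mm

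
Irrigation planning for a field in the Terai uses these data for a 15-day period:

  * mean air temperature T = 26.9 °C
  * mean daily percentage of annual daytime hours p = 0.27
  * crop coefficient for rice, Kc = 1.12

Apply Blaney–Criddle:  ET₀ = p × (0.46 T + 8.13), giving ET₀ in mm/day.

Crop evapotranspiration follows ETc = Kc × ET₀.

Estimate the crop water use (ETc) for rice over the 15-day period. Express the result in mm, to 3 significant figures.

ET₀ = 0.27 × (0.46 × 26.9 + 8.13) = 0.27 × 20.504 = 5.5361 mm/d
ETc = Kc × ET₀ = 1.12 × 5.5361 = 6.2004 mm/d
Over 15 days: 6.2004 × 15 = 93.006 mm

93.0 mm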